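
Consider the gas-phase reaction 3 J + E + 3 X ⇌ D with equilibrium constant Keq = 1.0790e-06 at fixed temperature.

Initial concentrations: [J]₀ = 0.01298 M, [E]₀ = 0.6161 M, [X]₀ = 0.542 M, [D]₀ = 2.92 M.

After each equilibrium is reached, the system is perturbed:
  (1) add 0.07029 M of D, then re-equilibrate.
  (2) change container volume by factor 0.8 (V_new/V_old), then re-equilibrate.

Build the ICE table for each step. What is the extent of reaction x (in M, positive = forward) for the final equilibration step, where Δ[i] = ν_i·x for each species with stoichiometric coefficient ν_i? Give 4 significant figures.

Q₀ = 1.3612e+07 vs Keq = 1.0790e-06 ⇒ Q>K, reverse
Step 1:
                  J         E         X         D
  init      0.01298    0.6161     0.542      2.92
  Δ           7.144     2.381     7.144    -2.381
  eq          7.157     2.998     7.686    0.5385
  solve Keq expr → x = -2.381; check Q = 1.0790e-06
Then add 0.07029 M of D.
Step 2:
                  J         E         X         D
  init        7.157     2.998     7.686    0.6088
  Δ         0.08312   0.02771   0.08312  -0.02771
  eq           7.24     3.025      7.77    0.5811
  solve Keq expr → x = -0.02771; check Q = 1.0790e-06
Then change container volume by factor 0.8 (V_new/V_old).
Step 3:
                  J         E         X         D
  init        9.051     3.782     9.712    0.7264
  Δ           -1.17     -0.39     -1.17      0.39
  eq          7.881     3.392     8.542     1.116
  solve Keq expr → x = 0.39; check Q = 1.0790e-06

x = 0.39 M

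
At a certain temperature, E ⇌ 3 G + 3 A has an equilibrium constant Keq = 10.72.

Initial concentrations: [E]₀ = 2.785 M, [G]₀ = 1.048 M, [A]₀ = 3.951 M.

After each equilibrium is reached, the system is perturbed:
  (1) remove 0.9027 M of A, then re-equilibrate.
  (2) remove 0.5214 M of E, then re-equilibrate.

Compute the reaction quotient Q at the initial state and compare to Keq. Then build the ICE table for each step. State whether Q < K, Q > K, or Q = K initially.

Q₀ = 25.49; Q > K (proceeds reverse)

Q₀ = 25.49 vs Keq = 10.72 ⇒ Q>K, reverse
Step 1:
                  E         G         A
  I           2.785     1.048     3.951
  C         0.07049   -0.2115   -0.2115
  E           2.855    0.8365      3.74
  solve Keq expr → x = -0.07049; check Q = 10.72
Then remove 0.9027 M of A.
Step 2:
                  E         G         A
  I           2.855    0.8365     2.837
  C        -0.06316    0.1895    0.1895
  E           2.792     1.026     3.026
  solve Keq expr → x = 0.06316; check Q = 10.72
Then remove 0.5214 M of E.
Step 3:
                  E         G         A
  I           2.271     1.026     3.026
  C         0.01663  -0.04988  -0.04988
  E           2.288    0.9761     2.976
  solve Keq expr → x = -0.01663; check Q = 10.72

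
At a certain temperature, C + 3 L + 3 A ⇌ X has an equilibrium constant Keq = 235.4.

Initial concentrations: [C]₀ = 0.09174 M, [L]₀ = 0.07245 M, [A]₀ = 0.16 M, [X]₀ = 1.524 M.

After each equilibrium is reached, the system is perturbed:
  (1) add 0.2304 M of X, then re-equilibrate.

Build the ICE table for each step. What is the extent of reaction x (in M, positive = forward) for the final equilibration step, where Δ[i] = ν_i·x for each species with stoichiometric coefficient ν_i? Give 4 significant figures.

Q₀ = 1.0665e+07 vs Keq = 235.4 ⇒ Q>K, reverse
Step 1:
                    C           L           A           X
  Initial     0.09174     0.07245        0.16       1.524
  Change       0.1422      0.4266      0.4266     -0.1422
  Equil        0.2339      0.4991      0.5866       1.382
  solve Keq expr → x = -0.1422; check Q = 235.4
Then add 0.2304 M of X.
Step 2:
                    C           L           A           X
  Initial      0.2339      0.4991      0.5866       1.612
  Change     0.004073     0.01222     0.01222   -0.004073
  Equil         0.238      0.5113      0.5988       1.608
  solve Keq expr → x = -0.004073; check Q = 235.4

x = -0.004073 M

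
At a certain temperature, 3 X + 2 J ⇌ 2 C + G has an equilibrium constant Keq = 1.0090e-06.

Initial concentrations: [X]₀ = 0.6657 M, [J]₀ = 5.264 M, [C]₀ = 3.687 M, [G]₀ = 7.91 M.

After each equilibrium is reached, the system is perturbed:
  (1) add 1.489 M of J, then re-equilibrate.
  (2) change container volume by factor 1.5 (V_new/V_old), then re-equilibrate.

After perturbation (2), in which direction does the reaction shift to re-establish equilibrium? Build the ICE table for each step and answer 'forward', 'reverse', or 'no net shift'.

Q₀ = 13.15 vs Keq = 1.0090e-06 ⇒ Q>K, reverse
Step 1:
                  X         J         C         G
  I          0.6657     5.264     3.687      7.91
  C           5.448     3.632    -3.632    -1.816
  E           6.114     8.896   0.05473     6.094
  solve Keq expr → x = -1.816; check Q = 1.0090e-06
Then add 1.489 M of J.
Step 2:
                  X         J         C         G
  I           6.114     10.39   0.05473     6.094
  C        -0.01331 -0.008874  0.008874  0.004437
  E           6.101     10.38    0.0636     6.098
  solve Keq expr → x = 0.004437; check Q = 1.0090e-06
Then change container volume by factor 1.5 (V_new/V_old).
Step 3:
                  X         J         C         G
  I           4.067     6.918    0.0424     4.066
  C         0.02075   0.01384  -0.01384 -0.006918
  E           4.088     6.931   0.02857     4.059
  solve Keq expr → x = -0.006918; check Q = 1.0090e-06

Direction: reverse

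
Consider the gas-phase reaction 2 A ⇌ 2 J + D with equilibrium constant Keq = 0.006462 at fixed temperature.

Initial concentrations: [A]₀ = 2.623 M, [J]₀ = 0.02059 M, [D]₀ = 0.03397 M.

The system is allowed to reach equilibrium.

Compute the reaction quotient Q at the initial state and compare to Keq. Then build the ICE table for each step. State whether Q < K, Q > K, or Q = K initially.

Q₀ = 2.0932e-06 vs Keq = 0.006462 ⇒ Q<K, forward
Step 1:
                    A           J           D
  I             2.623     0.02059     0.03397
  C           -0.3678      0.3678      0.1839
  E             2.255      0.3884      0.2179
  solve Keq expr → x = 0.1839; check Q = 0.006462

Q₀ = 2.0932e-06; Q < K (proceeds forward)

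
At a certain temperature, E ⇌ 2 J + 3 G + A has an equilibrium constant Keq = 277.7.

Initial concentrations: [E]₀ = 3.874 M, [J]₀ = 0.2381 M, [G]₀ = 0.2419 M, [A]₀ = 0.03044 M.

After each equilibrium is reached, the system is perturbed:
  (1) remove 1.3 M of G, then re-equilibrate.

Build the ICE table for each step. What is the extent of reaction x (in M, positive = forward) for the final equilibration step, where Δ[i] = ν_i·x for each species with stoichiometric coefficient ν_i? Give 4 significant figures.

Q₀ = 6.3054e-06 vs Keq = 277.7 ⇒ Q<K, forward
Step 1:
                  E         J         G         A
  I           3.874    0.2381    0.2419   0.03044
  C          -1.287     2.573      3.86     1.287
  E           2.587     2.811     4.102     1.317
  solve Keq expr → x = 1.287; check Q = 277.7
Then remove 1.3 M of G.
Step 2:
                  E         J         G         A
  I           2.587     2.811     2.802     1.317
  C         -0.2149    0.4297    0.6446    0.2149
  E           2.372     3.241     3.446     1.532
  solve Keq expr → x = 0.2149; check Q = 277.7

x = 0.2149 M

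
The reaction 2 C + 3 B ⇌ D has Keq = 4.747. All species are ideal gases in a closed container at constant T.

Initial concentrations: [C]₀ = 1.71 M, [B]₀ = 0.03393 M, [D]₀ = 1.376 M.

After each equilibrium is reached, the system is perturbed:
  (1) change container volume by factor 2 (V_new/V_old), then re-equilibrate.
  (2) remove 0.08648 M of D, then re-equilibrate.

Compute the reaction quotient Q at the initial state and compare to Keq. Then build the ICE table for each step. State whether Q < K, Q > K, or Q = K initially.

Q₀ = 1.2047e+04; Q > K (proceeds reverse)

Q₀ = 1.2047e+04 vs Keq = 4.747 ⇒ Q>K, reverse
Step 1:
                  C         B         D
  I            1.71   0.03393     1.376
  C          0.2503    0.3754   -0.1251
  E            1.96    0.4093     1.251
  solve Keq expr → x = -0.1251; check Q = 4.747
Then change container volume by factor 2 (V_new/V_old).
Step 2:
                  C         B         D
  I          0.9801    0.2047    0.6254
  C          0.1604    0.2406  -0.08021
  E           1.141    0.4453    0.5452
  solve Keq expr → x = -0.08021; check Q = 4.747
Then remove 0.08648 M of D.
Step 3:
                  C         B         D
  I           1.141    0.4453    0.4587
  C         -0.0131  -0.01965  0.006551
  E           1.127    0.4256    0.4653
  solve Keq expr → x = 0.006551; check Q = 4.747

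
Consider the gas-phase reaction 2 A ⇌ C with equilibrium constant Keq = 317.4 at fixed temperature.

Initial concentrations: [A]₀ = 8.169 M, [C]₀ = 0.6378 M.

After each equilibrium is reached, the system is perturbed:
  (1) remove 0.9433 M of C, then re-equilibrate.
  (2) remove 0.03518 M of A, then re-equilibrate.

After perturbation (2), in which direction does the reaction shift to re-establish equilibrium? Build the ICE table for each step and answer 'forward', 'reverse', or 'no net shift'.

Q₀ = 0.009558 vs Keq = 317.4 ⇒ Q<K, forward
Step 1:
                   A          C
  init         8.169     0.6378
  Δ           -8.048      4.024
  eq          0.1212      4.662
  solve Keq expr → x = 4.024; check Q = 317.4
Then remove 0.9433 M of C.
Step 2:
                   A          C
  init        0.1212      3.718
  Δ         -0.01286    0.00643
  eq          0.1083      3.725
  solve Keq expr → x = 0.00643; check Q = 317.4
Then remove 0.03518 M of A.
Step 3:
                   A          C
  init       0.07315      3.725
  Δ          0.03493   -0.01746
  eq          0.1081      3.707
  solve Keq expr → x = -0.01746; check Q = 317.4

Direction: reverse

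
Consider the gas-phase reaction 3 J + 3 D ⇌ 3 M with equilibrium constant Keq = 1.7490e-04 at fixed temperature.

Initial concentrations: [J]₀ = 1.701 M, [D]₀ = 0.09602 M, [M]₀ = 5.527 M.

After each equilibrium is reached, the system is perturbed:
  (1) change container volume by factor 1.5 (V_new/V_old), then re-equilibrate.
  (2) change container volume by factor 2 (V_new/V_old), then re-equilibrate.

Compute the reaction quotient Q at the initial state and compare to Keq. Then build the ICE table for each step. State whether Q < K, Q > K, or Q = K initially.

Q₀ = 3.8750e+04 vs Keq = 1.7490e-04 ⇒ Q>K, reverse
Step 1:
                    J           D           M
  init          1.701     0.09602       5.527
  Δ             4.142       4.142      -4.142
  eq            5.843       4.238       1.385
  solve Keq expr → x = -1.381; check Q = 1.7490e-04
Then change container volume by factor 1.5 (V_new/V_old).
Step 2:
                    J           D           M
  init          3.895       2.825      0.9233
  Δ            0.2217      0.2217     -0.2217
  eq            4.117       3.047      0.7016
  solve Keq expr → x = -0.07389; check Q = 1.7490e-04
Then change container volume by factor 2 (V_new/V_old).
Step 3:
                    J           D           M
  init          2.059       1.524      0.3508
  Δ            0.1451      0.1451     -0.1451
  eq            2.204       1.669      0.2056
  solve Keq expr → x = -0.04838; check Q = 1.7490e-04

Q₀ = 3.8750e+04; Q > K (proceeds reverse)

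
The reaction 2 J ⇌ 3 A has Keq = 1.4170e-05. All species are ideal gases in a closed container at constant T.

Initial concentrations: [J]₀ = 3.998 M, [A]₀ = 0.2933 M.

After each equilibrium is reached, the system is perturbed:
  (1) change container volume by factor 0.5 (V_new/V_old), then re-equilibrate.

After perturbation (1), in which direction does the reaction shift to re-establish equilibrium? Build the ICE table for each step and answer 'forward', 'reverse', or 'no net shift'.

Direction: reverse

Q₀ = 0.001579 vs Keq = 1.4170e-05 ⇒ Q>K, reverse
Step 1:
                    J           A
  init          3.998      0.2933
  Δ            0.1539     -0.2308
  eq            4.152     0.06251
  solve Keq expr → x = -0.07693; check Q = 1.4170e-05
Then change container volume by factor 0.5 (V_new/V_old).
Step 2:
                    J           A
  init          8.304       0.125
  Δ            0.0171    -0.02566
  eq            8.321     0.09937
  solve Keq expr → x = -0.008552; check Q = 1.4170e-05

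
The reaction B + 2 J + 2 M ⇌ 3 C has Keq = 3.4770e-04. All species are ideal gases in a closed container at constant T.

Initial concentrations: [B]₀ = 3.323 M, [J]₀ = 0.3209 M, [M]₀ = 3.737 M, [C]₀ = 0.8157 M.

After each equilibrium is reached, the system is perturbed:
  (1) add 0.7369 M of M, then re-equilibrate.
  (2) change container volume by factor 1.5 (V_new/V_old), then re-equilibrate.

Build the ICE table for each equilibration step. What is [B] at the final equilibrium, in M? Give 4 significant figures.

[B]_eq = 2.354 M

Q₀ = 0.1136 vs Keq = 3.4770e-04 ⇒ Q>K, reverse
Step 1:
                   B          J          M          C
  Initial      3.323     0.3209      3.737     0.8157
  Change      0.1983     0.3966     0.3966    -0.5949
  Equil        3.521     0.7175      4.134     0.2208
  solve Keq expr → x = -0.1983; check Q = 3.4770e-04
Then add 0.7369 M of M.
Step 2:
                   B          J          M          C
  Initial      3.521     0.7175       4.87     0.2208
  Change   -0.007191   -0.01438   -0.01438    0.02157
  Equil        3.514     0.7031      4.856     0.2424
  solve Keq expr → x = 0.007191; check Q = 3.4770e-04
Then change container volume by factor 1.5 (V_new/V_old).
Step 3:
                   B          J          M          C
  Initial      2.343     0.4687      3.237     0.1616
  Change      0.0112    0.02239    0.02239   -0.03359
  Equil        2.354     0.4911       3.26      0.128
  solve Keq expr → x = -0.0112; check Q = 3.4770e-04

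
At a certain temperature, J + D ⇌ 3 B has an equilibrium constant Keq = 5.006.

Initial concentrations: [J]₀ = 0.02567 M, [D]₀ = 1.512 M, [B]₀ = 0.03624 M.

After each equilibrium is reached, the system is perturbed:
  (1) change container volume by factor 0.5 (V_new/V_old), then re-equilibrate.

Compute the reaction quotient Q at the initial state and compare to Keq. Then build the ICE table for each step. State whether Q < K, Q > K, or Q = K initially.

Q₀ = 0.001226 vs Keq = 5.006 ⇒ Q<K, forward
Step 1:
                  J         D         B
  I         0.02567     1.512   0.03624
  C        -0.02548  -0.02548   0.07643
  E       1.9222e-04     1.487    0.1127
  solve Keq expr → x = 0.02548; check Q = 5.006
Then change container volume by factor 0.5 (V_new/V_old).
Step 2:
                  J         D         B
  I       3.8444e-04     2.973    0.2253
  C       3.7295e-04 3.7295e-04 -0.001119
  E       7.5739e-04     2.973    0.2242
  solve Keq expr → x = -3.7295e-04; check Q = 5.006

Q₀ = 0.001226; Q < K (proceeds forward)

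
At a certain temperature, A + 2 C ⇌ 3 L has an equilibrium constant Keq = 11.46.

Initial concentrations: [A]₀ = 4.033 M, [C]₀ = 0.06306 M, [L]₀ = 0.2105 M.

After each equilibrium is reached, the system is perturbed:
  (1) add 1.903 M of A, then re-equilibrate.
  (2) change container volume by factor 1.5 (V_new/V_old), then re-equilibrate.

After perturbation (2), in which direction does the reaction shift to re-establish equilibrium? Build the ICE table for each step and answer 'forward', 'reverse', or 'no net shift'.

Q₀ = 0.5816 vs Keq = 11.46 ⇒ Q<K, forward
Step 1:
                  A         C         L
  init        4.033   0.06306    0.2105
  Δ        -0.02099  -0.04197   0.06296
  eq          4.012   0.02109    0.2735
  solve Keq expr → x = 0.02099; check Q = 11.46
Then add 1.903 M of A.
Step 2:
                  A         C         L
  init        5.915   0.02109    0.2735
  Δ       -0.001626 -0.003251  0.004877
  eq          5.913   0.01784    0.2783
  solve Keq expr → x = 0.001626; check Q = 11.46
Then change container volume by factor 1.5 (V_new/V_old).
Step 3:
                  A         C         L
  init        3.942   0.01189    0.1856
  Δ               0         0         0
  eq          3.942   0.01189    0.1856
  solve Keq expr → x = 0; check Q = 11.46

Direction: no net shift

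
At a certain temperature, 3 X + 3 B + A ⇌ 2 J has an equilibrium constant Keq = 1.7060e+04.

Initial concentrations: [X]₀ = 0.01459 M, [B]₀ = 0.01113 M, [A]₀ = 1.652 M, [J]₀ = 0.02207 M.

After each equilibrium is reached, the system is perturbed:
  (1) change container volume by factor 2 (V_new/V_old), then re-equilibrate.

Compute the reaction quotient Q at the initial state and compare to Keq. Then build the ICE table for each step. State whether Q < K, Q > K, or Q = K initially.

Q₀ = 6.8856e+07 vs Keq = 1.7060e+04 ⇒ Q>K, reverse
Step 1:
                   X          B          A          J
  Initial    0.01459    0.01113      1.652    0.02207
  Change     0.02224    0.02224   0.007412   -0.01482
  Equil      0.03683    0.03337      1.659   0.007246
  solve Keq expr → x = -0.007412; check Q = 1.7060e+04
Then change container volume by factor 2 (V_new/V_old).
Step 2:
                   X          B          A          J
  Initial    0.01841    0.01668     0.8297   0.003623
  Change    0.003721   0.003721    0.00124  -0.002481
  Equil      0.02213     0.0204     0.8309   0.001143
  solve Keq expr → x = -0.00124; check Q = 1.7060e+04

Q₀ = 6.8856e+07; Q > K (proceeds reverse)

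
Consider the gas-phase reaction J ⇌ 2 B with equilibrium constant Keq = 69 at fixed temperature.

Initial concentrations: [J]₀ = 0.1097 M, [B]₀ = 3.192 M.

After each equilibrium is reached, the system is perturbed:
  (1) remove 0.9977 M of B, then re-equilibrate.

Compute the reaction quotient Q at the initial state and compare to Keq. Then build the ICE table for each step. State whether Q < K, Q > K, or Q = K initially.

Q₀ = 92.88; Q > K (proceeds reverse)

Q₀ = 92.88 vs Keq = 69 ⇒ Q>K, reverse
Step 1:
                    J           B
  Initial      0.1097       3.192
  Change      0.03209    -0.06417
  Equil        0.1418       3.128
  solve Keq expr → x = -0.03209; check Q = 69
Then remove 0.9977 M of B.
Step 2:
                    J           B
  Initial      0.1418        2.13
  Change     -0.06744      0.1349
  Equil       0.07435       2.265
  solve Keq expr → x = 0.06744; check Q = 69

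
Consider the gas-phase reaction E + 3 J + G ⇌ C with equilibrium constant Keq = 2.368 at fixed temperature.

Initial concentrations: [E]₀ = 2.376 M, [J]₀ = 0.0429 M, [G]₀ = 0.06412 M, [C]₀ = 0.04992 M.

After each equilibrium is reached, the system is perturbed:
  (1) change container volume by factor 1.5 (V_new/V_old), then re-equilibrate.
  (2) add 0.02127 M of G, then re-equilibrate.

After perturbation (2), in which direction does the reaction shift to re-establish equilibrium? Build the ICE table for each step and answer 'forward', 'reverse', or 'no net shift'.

Direction: forward

Q₀ = 4150 vs Keq = 2.368 ⇒ Q>K, reverse
Step 1:
                  E         J         G         C
  Initial     2.376    0.0429   0.06412   0.04992
  Change    0.04615    0.1384   0.04615  -0.04615
  Equil       2.422    0.1813    0.1103  0.003772
  solve Keq expr → x = -0.04615; check Q = 2.368
Then change container volume by factor 1.5 (V_new/V_old).
Step 2:
                  E         J         G         C
  Initial     1.615    0.1209   0.07351  0.002515
  Change   0.001927  0.005782  0.001927 -0.001927
  Equil       1.617    0.1267   0.07544 5.8711e-04
  solve Keq expr → x = -0.001927; check Q = 2.368
Then add 0.02127 M of G.
Step 3:
                  E         J         G         C
  Initial     1.617    0.1267   0.09671 5.8711e-04
  Change  -1.5595e-04 -4.6786e-04 -1.5595e-04 1.5595e-04
  Equil       1.617    0.1262   0.09655 7.4306e-04
  solve Keq expr → x = 1.5595e-04; check Q = 2.368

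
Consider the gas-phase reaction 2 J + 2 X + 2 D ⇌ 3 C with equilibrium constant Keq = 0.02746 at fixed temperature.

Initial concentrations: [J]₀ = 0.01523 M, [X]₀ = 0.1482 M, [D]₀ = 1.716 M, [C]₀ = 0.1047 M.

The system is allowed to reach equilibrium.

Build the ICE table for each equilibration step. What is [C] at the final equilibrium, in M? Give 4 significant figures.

Q₀ = 76.51 vs Keq = 0.02746 ⇒ Q>K, reverse
Step 1:
                    J           X           D           C
  init        0.01523      0.1482       1.716      0.1047
  Δ           0.05295     0.05295     0.05295    -0.07942
  eq          0.06818      0.2011       1.769     0.02528
  solve Keq expr → x = -0.02647; check Q = 0.02746

[C]_eq = 0.02528 M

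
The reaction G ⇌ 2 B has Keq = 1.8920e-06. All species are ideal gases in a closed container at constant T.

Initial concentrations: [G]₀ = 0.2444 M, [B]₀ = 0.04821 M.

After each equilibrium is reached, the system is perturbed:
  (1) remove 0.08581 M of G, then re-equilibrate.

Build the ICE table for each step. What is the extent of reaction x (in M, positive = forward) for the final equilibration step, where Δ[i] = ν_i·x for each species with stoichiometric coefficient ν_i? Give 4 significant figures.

Q₀ = 0.00951 vs Keq = 1.8920e-06 ⇒ Q>K, reverse
Step 1:
                  G         B
  init       0.2444   0.04821
  Δ         0.02375   -0.0475
  eq         0.2681 7.1228e-04
  solve Keq expr → x = -0.02375; check Q = 1.8920e-06
Then remove 0.08581 M of G.
Step 2:
                  G         B
  init       0.1823 7.1228e-04
  Δ       6.2411e-05 -1.2482e-04
  eq         0.1824 5.8745e-04
  solve Keq expr → x = -6.2411e-05; check Q = 1.8920e-06

x = -6.2411e-05 M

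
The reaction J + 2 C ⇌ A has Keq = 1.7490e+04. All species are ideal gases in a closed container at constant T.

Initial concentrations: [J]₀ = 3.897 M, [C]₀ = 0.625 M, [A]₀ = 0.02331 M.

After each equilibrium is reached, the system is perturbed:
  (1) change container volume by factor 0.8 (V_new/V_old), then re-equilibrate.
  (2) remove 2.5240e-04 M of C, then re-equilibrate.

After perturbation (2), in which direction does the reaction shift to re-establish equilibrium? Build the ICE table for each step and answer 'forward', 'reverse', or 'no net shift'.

Direction: reverse

Q₀ = 0.01531 vs Keq = 1.7490e+04 ⇒ Q<K, forward
Step 1:
                    J           C           A
  I             3.897       0.625     0.02331
  C           -0.3113     -0.6227      0.3113
  E             3.586     0.00231      0.3347
  solve Keq expr → x = 0.3113; check Q = 1.7490e+04
Then change container volume by factor 0.8 (V_new/V_old).
Step 2:
                    J           C           A
  I             4.482    0.002888      0.4183
  C       -2.8832e-04 -5.7664e-04  2.8832e-04
  E             4.482    0.002311      0.4186
  solve Keq expr → x = 2.8832e-04; check Q = 1.7490e+04
Then remove 2.5240e-04 M of C.
Step 3:
                    J           C           A
  I             4.482    0.002059      0.4186
  C        1.2601e-04  2.5202e-04 -1.2601e-04
  E             4.482    0.002311      0.4185
  solve Keq expr → x = -1.2601e-04; check Q = 1.7490e+04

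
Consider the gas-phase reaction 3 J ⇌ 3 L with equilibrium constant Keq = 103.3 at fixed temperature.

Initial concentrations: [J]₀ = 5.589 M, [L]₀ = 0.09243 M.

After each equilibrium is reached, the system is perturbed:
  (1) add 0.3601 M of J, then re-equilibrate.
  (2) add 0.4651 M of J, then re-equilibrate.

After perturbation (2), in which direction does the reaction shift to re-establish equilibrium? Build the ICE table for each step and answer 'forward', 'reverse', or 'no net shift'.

Direction: forward

Q₀ = 4.5231e-06 vs Keq = 103.3 ⇒ Q<K, forward
Step 1:
                    J           L
  I             5.589     0.09243
  C            -4.591       4.591
  E            0.9981       4.683
  solve Keq expr → x = 1.53; check Q = 103.3
Then add 0.3601 M of J.
Step 2:
                    J           L
  I             1.358       4.683
  C           -0.2968      0.2968
  E             1.061        4.98
  solve Keq expr → x = 0.09895; check Q = 103.3
Then add 0.4651 M of J.
Step 3:
                    J           L
  I             1.526        4.98
  C           -0.3834      0.3834
  E             1.143       5.364
  solve Keq expr → x = 0.1278; check Q = 103.3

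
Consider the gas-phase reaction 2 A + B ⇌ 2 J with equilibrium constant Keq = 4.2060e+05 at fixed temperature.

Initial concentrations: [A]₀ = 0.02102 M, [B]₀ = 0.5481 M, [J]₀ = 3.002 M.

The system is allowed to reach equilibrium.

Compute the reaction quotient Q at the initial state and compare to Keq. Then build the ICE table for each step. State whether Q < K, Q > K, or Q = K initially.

Q₀ = 3.7213e+04; Q < K (proceeds forward)

Q₀ = 3.7213e+04 vs Keq = 4.2060e+05 ⇒ Q<K, forward
Step 1:
                    A           B           J
  I           0.02102      0.5481       3.002
  C          -0.01469   -0.007347     0.01469
  E          0.006326      0.5408       3.017
  solve Keq expr → x = 0.007347; check Q = 4.2060e+05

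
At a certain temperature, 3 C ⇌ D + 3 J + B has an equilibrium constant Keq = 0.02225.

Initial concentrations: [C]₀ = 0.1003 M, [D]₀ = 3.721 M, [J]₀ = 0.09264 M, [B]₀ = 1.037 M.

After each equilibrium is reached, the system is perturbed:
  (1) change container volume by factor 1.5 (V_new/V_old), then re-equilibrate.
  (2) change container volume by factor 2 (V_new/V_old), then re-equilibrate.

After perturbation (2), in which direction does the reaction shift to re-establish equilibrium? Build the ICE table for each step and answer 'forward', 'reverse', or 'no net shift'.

Q₀ = 3.04 vs Keq = 0.02225 ⇒ Q>K, reverse
Step 1:
                  C         D         J         B
  Initial    0.1003     3.721   0.09264     1.037
  Change    0.06309  -0.02103  -0.06309  -0.02103
  Equil      0.1634       3.7   0.02955     1.016
  solve Keq expr → x = -0.02103; check Q = 0.02225
Then change container volume by factor 1.5 (V_new/V_old).
Step 2:
                  C         D         J         B
  Initial    0.1089     2.467    0.0197    0.6773
  Change  -0.004923  0.001641  0.004923  0.001641
  Equil       0.104     2.468   0.02463     0.679
  solve Keq expr → x = 0.001641; check Q = 0.02225
Then change container volume by factor 2 (V_new/V_old).
Step 3:
                  C         D         J         B
  Initial     0.052     1.234   0.01231    0.3395
  Change  -0.005229  0.001743  0.005229  0.001743
  Equil     0.04677     1.236   0.01754    0.3412
  solve Keq expr → x = 0.001743; check Q = 0.02225

Direction: forward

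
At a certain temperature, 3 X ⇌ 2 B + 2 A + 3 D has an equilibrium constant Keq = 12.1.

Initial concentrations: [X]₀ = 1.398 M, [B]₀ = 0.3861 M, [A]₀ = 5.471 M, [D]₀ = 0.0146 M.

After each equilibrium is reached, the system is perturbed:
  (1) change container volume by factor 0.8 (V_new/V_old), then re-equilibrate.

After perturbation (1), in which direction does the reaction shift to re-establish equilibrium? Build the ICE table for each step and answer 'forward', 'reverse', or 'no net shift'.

Q₀ = 5.0824e-06 vs Keq = 12.1 ⇒ Q<K, forward
Step 1:
                  X         B         A         D
  Initial     1.398    0.3861     5.471    0.0146
  Change    -0.6207    0.4138    0.4138    0.6207
  Equil      0.7773    0.7999     5.885    0.6353
  solve Keq expr → x = 0.2069; check Q = 12.1
Then change container volume by factor 0.8 (V_new/V_old).
Step 2:
                  X         B         A         D
  Initial    0.9716    0.9999     7.356    0.7941
  Change     0.1044  -0.06962  -0.06962   -0.1044
  Equil       1.076    0.9303     7.286    0.6897
  solve Keq expr → x = -0.03481; check Q = 12.1

Direction: reverse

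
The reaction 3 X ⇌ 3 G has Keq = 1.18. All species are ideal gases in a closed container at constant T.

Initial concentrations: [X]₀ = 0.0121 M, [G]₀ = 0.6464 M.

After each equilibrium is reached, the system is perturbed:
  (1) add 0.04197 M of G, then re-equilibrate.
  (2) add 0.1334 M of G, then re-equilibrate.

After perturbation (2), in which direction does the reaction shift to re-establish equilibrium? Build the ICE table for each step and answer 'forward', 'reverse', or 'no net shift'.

Q₀ = 1.5246e+05 vs Keq = 1.18 ⇒ Q>K, reverse
Step 1:
                   X          G
  Initial     0.0121     0.6464
  Change      0.3081    -0.3081
  Equil       0.3202     0.3383
  solve Keq expr → x = -0.1027; check Q = 1.18
Then add 0.04197 M of G.
Step 2:
                   X          G
  Initial     0.3202     0.3803
  Change     0.02041   -0.02041
  Equil       0.3406     0.3599
  solve Keq expr → x = -0.006802; check Q = 1.18
Then add 0.1334 M of G.
Step 3:
                   X          G
  Initial     0.3406     0.4933
  Change     0.06486   -0.06486
  Equil       0.4054     0.4284
  solve Keq expr → x = -0.02162; check Q = 1.18

Direction: reverse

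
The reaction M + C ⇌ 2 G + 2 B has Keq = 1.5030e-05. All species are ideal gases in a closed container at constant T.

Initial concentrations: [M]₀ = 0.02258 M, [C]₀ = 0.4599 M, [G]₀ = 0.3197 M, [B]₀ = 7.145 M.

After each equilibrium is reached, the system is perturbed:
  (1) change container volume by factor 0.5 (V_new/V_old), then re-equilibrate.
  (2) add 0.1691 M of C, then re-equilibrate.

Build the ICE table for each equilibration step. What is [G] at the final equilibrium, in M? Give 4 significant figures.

[G]_eq = 2.0356e-04 M

Q₀ = 502.5 vs Keq = 1.5030e-05 ⇒ Q>K, reverse
Step 1:
                  M         C         G         B
  I         0.02258    0.4599    0.3197     7.145
  C          0.1598    0.1598   -0.3195   -0.3195
  E          0.1823    0.6197 1.9092e-04     6.825
  solve Keq expr → x = -0.1598; check Q = 1.5030e-05
Then change container volume by factor 0.5 (V_new/V_old).
Step 2:
                  M         C         G         B
  I          0.3647     1.239 3.8184e-04     13.65
  C       9.5443e-05 9.5443e-05 -1.9089e-04 -1.9089e-04
  E          0.3648     1.239 1.9096e-04     13.65
  solve Keq expr → x = -9.5443e-05; check Q = 1.5030e-05
Then add 0.1691 M of C.
Step 3:
                  M         C         G         B
  I          0.3648     1.409 1.9096e-04     13.65
  C       -6.3040e-06 -6.3040e-06 1.2608e-05 1.2608e-05
  E          0.3648     1.408 2.0356e-04     13.65
  solve Keq expr → x = 6.3040e-06; check Q = 1.5030e-05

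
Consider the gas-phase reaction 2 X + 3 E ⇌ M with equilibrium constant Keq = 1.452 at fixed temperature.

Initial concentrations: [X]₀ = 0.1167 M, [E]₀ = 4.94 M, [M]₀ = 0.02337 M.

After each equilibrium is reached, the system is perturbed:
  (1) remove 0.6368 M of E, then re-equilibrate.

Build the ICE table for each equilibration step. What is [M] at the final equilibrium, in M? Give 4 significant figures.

Q₀ = 0.01423 vs Keq = 1.452 ⇒ Q<K, forward
Step 1:
                    X           E           M
  I            0.1167        4.94     0.02337
  C          -0.09562     -0.1434     0.04781
  E           0.02108       4.797     0.07118
  solve Keq expr → x = 0.04781; check Q = 1.452
Then remove 0.6368 M of E.
Step 2:
                    X           E           M
  I           0.02108        4.16     0.07118
  C          0.004538    0.006808   -0.002269
  E           0.02562       4.167     0.06891
  solve Keq expr → x = -0.002269; check Q = 1.452

[M]_eq = 0.06891 M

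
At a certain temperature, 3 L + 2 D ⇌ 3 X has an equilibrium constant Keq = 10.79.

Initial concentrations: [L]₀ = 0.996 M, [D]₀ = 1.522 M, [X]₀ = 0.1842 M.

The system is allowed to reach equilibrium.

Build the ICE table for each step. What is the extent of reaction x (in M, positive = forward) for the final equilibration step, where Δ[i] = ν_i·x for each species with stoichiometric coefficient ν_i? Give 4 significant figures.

Q₀ = 0.002731 vs Keq = 10.79 ⇒ Q<K, forward
Step 1:
                   L          D          X
  I            0.996      1.522     0.1842
  C          -0.6432    -0.4288     0.6432
  E           0.3528      1.093     0.8274
  solve Keq expr → x = 0.2144; check Q = 10.79

x = 0.2144 M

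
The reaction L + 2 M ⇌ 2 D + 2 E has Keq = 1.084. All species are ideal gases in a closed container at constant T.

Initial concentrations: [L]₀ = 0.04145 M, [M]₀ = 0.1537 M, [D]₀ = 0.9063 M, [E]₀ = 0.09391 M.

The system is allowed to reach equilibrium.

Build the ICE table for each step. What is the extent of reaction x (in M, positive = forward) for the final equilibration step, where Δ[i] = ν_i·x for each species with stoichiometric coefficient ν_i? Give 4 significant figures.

x = -0.01881 M

Q₀ = 7.398 vs Keq = 1.084 ⇒ Q>K, reverse
Step 1:
                   L          M          D          E
  Initial    0.04145     0.1537     0.9063    0.09391
  Change     0.01881    0.03762   -0.03762   -0.03762
  Equil      0.06026     0.1913     0.8687    0.05629
  solve Keq expr → x = -0.01881; check Q = 1.084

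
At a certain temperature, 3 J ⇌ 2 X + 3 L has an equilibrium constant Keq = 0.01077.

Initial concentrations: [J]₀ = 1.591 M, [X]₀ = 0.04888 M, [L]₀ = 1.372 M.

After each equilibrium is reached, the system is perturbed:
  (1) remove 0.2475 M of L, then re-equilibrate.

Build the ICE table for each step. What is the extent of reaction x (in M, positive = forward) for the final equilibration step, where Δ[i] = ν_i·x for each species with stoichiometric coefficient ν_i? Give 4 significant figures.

x = 0.0119 M

Q₀ = 0.001532 vs Keq = 0.01077 ⇒ Q<K, forward
Step 1:
                   J          X          L
  init         1.591    0.04888      1.372
  Δ         -0.08896    0.05931    0.08896
  eq           1.502     0.1082      1.461
  solve Keq expr → x = 0.02965; check Q = 0.01077
Then remove 0.2475 M of L.
Step 2:
                   J          X          L
  init         1.502     0.1082      1.213
  Δ          -0.0357     0.0238     0.0357
  eq           1.466      0.132      1.249
  solve Keq expr → x = 0.0119; check Q = 0.01077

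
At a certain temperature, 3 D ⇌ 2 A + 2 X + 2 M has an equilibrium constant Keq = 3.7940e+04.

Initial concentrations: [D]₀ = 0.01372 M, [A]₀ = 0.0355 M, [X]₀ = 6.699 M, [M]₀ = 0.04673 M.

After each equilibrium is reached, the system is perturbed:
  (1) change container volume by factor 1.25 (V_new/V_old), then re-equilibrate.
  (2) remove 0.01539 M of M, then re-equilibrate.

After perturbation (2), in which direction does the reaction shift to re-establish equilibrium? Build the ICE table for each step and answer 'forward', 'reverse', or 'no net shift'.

Direction: forward

Q₀ = 47.82 vs Keq = 3.7940e+04 ⇒ Q<K, forward
Step 1:
                   D          A          X          M
  init       0.01372     0.0355      6.699    0.04673
  Δ         -0.01184   0.007892   0.007892   0.007892
  eq        0.001881    0.04339      6.707    0.05462
  solve Keq expr → x = 0.003946; check Q = 3.7940e+04
Then change container volume by factor 1.25 (V_new/V_old).
Step 2:
                   D          A          X          M
  init      0.001505    0.03471      5.366     0.0437
  Δ       -2.9290e-04 1.9527e-04 1.9527e-04 1.9527e-04
  eq        0.001212    0.03491      5.366    0.04389
  solve Keq expr → x = 9.7634e-05; check Q = 3.7940e+04
Then remove 0.01539 M of M.
Step 3:
                   D          A          X          M
  init      0.001212    0.03491      5.366     0.0285
  Δ       -2.9557e-04 1.9705e-04 1.9705e-04 1.9705e-04
  eq      9.1673e-04    0.03511      5.366     0.0287
  solve Keq expr → x = 9.8523e-05; check Q = 3.7940e+04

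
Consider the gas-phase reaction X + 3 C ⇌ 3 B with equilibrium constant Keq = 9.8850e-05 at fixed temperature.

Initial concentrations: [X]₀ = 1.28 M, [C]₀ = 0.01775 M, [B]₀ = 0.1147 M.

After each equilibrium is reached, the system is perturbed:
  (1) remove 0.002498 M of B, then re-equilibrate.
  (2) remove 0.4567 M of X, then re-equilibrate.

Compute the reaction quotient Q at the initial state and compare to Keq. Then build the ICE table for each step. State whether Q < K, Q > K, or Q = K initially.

Q₀ = 210.8; Q > K (proceeds reverse)

Q₀ = 210.8 vs Keq = 9.8850e-05 ⇒ Q>K, reverse
Step 1:
                  X         C         B
  init         1.28   0.01775    0.1147
  Δ          0.0361    0.1083   -0.1083
  eq          1.316    0.1261  0.006388
  solve Keq expr → x = -0.0361; check Q = 9.8850e-05
Then remove 0.002498 M of B.
Step 2:
                  X         C         B
  init        1.316    0.1261   0.00389
  Δ       -7.9211e-04 -0.002376  0.002376
  eq          1.315    0.1237  0.006266
  solve Keq expr → x = 7.9211e-04; check Q = 9.8850e-05
Then remove 0.4567 M of X.
Step 3:
                  X         C         B
  init       0.8586    0.1237  0.006266
  Δ       2.6497e-04 7.9491e-04 -7.9491e-04
  eq         0.8589    0.1245  0.005471
  solve Keq expr → x = -2.6497e-04; check Q = 9.8850e-05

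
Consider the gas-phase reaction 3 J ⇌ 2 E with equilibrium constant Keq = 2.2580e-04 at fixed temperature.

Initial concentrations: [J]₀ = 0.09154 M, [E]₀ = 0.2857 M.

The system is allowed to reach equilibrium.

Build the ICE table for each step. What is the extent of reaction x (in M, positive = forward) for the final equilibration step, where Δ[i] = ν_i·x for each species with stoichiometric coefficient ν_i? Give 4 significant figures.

Q₀ = 106.4 vs Keq = 2.2580e-04 ⇒ Q>K, reverse
Step 1:
                  J         E
  init      0.09154    0.2857
  Δ          0.4203   -0.2802
  eq         0.5118  0.005502
  solve Keq expr → x = -0.1401; check Q = 2.2580e-04

x = -0.1401 M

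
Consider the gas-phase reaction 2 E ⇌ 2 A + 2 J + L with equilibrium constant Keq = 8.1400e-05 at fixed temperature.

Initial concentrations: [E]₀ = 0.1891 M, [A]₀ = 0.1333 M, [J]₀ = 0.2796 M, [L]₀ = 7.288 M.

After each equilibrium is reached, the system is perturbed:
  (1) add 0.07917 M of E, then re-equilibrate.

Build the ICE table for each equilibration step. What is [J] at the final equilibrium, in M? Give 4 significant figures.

Q₀ = 0.2831 vs Keq = 8.1400e-05 ⇒ Q>K, reverse
Step 1:
                   E          A          J          L
  I           0.1891     0.1333     0.2796      7.288
  C           0.1264    -0.1264    -0.1264   -0.06319
  E           0.3155   0.006912     0.1532      7.225
  solve Keq expr → x = -0.06319; check Q = 8.1400e-05
Then add 0.07917 M of E.
Step 2:
                   E          A          J          L
  I           0.3947   0.006912     0.1532      7.225
  C        -0.001609   0.001609   0.001609 8.0462e-04
  E            0.393   0.008521     0.1548      7.226
  solve Keq expr → x = 8.0462e-04; check Q = 8.1400e-05

[J]_eq = 0.1548 M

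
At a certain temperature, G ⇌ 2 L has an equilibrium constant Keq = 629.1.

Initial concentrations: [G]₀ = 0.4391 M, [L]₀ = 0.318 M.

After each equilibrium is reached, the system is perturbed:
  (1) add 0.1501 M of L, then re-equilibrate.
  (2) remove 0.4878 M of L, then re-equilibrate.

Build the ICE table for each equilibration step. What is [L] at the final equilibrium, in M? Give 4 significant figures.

[L]_eq = 0.8562 M

Q₀ = 0.2303 vs Keq = 629.1 ⇒ Q<K, forward
Step 1:
                    G           L
  init         0.4391       0.318
  Δ           -0.4368      0.8737
  eq         0.002257       1.192
  solve Keq expr → x = 0.4368; check Q = 629.1
Then add 0.1501 M of L.
Step 2:
                    G           L
  init       0.002257       1.342
  Δ        5.9936e-04   -0.001199
  eq         0.002857       1.341
  solve Keq expr → x = -5.9936e-04; check Q = 629.1
Then remove 0.4878 M of L.
Step 3:
                    G           L
  init       0.002857      0.8528
  Δ         -0.001692    0.003383
  eq         0.001165      0.8562
  solve Keq expr → x = 0.001692; check Q = 629.1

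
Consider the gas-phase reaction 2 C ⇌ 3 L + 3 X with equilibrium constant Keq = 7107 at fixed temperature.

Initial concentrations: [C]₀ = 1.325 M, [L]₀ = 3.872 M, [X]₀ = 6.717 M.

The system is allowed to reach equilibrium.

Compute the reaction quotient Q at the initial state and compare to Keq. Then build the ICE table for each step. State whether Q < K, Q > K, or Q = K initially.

Q₀ = 1.0021e+04; Q > K (proceeds reverse)

Q₀ = 1.0021e+04 vs Keq = 7107 ⇒ Q>K, reverse
Step 1:
                   C          L          X
  Initial      1.325      3.872      6.717
  Change      0.1036    -0.1554    -0.1554
  Equil        1.429      3.717      6.562
  solve Keq expr → x = -0.05179; check Q = 7107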